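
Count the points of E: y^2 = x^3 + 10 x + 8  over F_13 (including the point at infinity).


For each x in F_13, count y with y^2 = x^3 + 10 x + 8 mod 13:
  x = 2: RHS = 10, y in [6, 7]  -> 2 point(s)
  x = 3: RHS = 0, y in [0]  -> 1 point(s)
  x = 5: RHS = 1, y in [1, 12]  -> 2 point(s)
  x = 10: RHS = 3, y in [4, 9]  -> 2 point(s)
  x = 12: RHS = 10, y in [6, 7]  -> 2 point(s)
Affine points: 9. Add the point at infinity: total = 10.

#E(F_13) = 10


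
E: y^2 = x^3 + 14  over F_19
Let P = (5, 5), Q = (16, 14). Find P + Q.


P != Q, so use the chord formula.
s = (y2 - y1) / (x2 - x1) = (9) / (11) mod 19 = 6
x3 = s^2 - x1 - x2 mod 19 = 6^2 - 5 - 16 = 15
y3 = s (x1 - x3) - y1 mod 19 = 6 * (5 - 15) - 5 = 11

P + Q = (15, 11)


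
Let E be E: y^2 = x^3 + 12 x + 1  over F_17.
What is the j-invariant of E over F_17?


Delta = -16(4 a^3 + 27 b^2) mod 17 = 3
-1728 * (4 a)^3 = -1728 * (4*12)^3 mod 17 = 8
j = 8 * 3^(-1) mod 17 = 14

j = 14 (mod 17)


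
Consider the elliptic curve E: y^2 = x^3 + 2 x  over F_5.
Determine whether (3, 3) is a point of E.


Check whether y^2 = x^3 + 2 x + 0 (mod 5) for (x, y) = (3, 3).
LHS: y^2 = 3^2 mod 5 = 4
RHS: x^3 + 2 x + 0 = 3^3 + 2*3 + 0 mod 5 = 3
LHS != RHS

No, not on the curve


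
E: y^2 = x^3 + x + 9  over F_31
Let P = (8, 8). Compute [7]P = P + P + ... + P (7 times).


k = 7 = 111_2 (binary, LSB first: 111)
Double-and-add from P = (8, 8):
  bit 0 = 1: acc = O + (8, 8) = (8, 8)
  bit 1 = 1: acc = (8, 8) + (25, 2) = (14, 16)
  bit 2 = 1: acc = (14, 16) + (28, 17) = (17, 17)

7P = (17, 17)


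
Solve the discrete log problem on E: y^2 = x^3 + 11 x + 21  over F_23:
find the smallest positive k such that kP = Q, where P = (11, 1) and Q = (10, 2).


Enumerate multiples of P until we hit Q = (10, 2):
  1P = (11, 1)
  2P = (10, 2)
Match found at i = 2.

k = 2


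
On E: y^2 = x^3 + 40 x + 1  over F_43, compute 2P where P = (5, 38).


Doubling: s = (3 x1^2 + a) / (2 y1)
s = (3*5^2 + 40) / (2*38) mod 43 = 10
x3 = s^2 - 2 x1 mod 43 = 10^2 - 2*5 = 4
y3 = s (x1 - x3) - y1 mod 43 = 10 * (5 - 4) - 38 = 15

2P = (4, 15)


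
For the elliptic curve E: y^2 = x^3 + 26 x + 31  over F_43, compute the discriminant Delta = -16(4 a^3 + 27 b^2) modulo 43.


4 a^3 + 27 b^2 = 4*26^3 + 27*31^2 = 70304 + 25947 = 96251
Delta = -16 * (96251) = -1540016
Delta mod 43 = 29

Delta = 29 (mod 43)


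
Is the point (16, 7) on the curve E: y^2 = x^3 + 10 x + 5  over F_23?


Check whether y^2 = x^3 + 10 x + 5 (mod 23) for (x, y) = (16, 7).
LHS: y^2 = 7^2 mod 23 = 3
RHS: x^3 + 10 x + 5 = 16^3 + 10*16 + 5 mod 23 = 6
LHS != RHS

No, not on the curve


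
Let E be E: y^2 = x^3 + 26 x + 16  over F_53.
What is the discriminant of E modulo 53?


4 a^3 + 27 b^2 = 4*26^3 + 27*16^2 = 70304 + 6912 = 77216
Delta = -16 * (77216) = -1235456
Delta mod 53 = 27

Delta = 27 (mod 53)


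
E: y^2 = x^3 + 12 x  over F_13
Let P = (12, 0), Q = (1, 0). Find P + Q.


P != Q, so use the chord formula.
s = (y2 - y1) / (x2 - x1) = (0) / (2) mod 13 = 0
x3 = s^2 - x1 - x2 mod 13 = 0^2 - 12 - 1 = 0
y3 = s (x1 - x3) - y1 mod 13 = 0 * (12 - 0) - 0 = 0

P + Q = (0, 0)


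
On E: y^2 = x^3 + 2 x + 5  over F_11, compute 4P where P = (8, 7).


k = 4 = 100_2 (binary, LSB first: 001)
Double-and-add from P = (8, 7):
  bit 0 = 0: acc unchanged = O
  bit 1 = 0: acc unchanged = O
  bit 2 = 1: acc = O + (8, 4) = (8, 4)

4P = (8, 4)


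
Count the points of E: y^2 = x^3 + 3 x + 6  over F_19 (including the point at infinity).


For each x in F_19, count y with y^2 = x^3 + 3 x + 6 mod 19:
  x = 0: RHS = 6, y in [5, 14]  -> 2 point(s)
  x = 2: RHS = 1, y in [1, 18]  -> 2 point(s)
  x = 3: RHS = 4, y in [2, 17]  -> 2 point(s)
  x = 4: RHS = 6, y in [5, 14]  -> 2 point(s)
  x = 7: RHS = 9, y in [3, 16]  -> 2 point(s)
  x = 13: RHS = 0, y in [0]  -> 1 point(s)
  x = 15: RHS = 6, y in [5, 14]  -> 2 point(s)
  x = 17: RHS = 11, y in [7, 12]  -> 2 point(s)
Affine points: 15. Add the point at infinity: total = 16.

#E(F_19) = 16


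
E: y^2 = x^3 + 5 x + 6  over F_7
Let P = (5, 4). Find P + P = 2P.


Doubling: s = (3 x1^2 + a) / (2 y1)
s = (3*5^2 + 5) / (2*4) mod 7 = 3
x3 = s^2 - 2 x1 mod 7 = 3^2 - 2*5 = 6
y3 = s (x1 - x3) - y1 mod 7 = 3 * (5 - 6) - 4 = 0

2P = (6, 0)


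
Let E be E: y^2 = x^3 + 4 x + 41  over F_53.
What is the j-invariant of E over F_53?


Delta = -16(4 a^3 + 27 b^2) mod 53 = 52
-1728 * (4 a)^3 = -1728 * (4*4)^3 mod 53 = 50
j = 50 * 52^(-1) mod 53 = 3

j = 3 (mod 53)


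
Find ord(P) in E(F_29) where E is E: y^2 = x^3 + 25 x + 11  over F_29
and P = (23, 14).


Compute successive multiples of P until we hit O:
  1P = (23, 14)
  2P = (11, 14)
  3P = (24, 15)
  4P = (12, 26)
  5P = (17, 19)
  6P = (5, 0)
  7P = (17, 10)
  8P = (12, 3)
  ... (continuing to 12P)
  12P = O

ord(P) = 12


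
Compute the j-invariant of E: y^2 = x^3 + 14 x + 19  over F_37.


Delta = -16(4 a^3 + 27 b^2) mod 37 = 26
-1728 * (4 a)^3 = -1728 * (4*14)^3 mod 37 = 6
j = 6 * 26^(-1) mod 37 = 23

j = 23 (mod 37)


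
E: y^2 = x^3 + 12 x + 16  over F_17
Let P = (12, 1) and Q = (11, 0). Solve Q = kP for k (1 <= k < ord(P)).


Enumerate multiples of P until we hit Q = (11, 0):
  1P = (12, 1)
  2P = (11, 0)
Match found at i = 2.

k = 2


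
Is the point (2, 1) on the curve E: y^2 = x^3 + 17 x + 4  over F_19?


Check whether y^2 = x^3 + 17 x + 4 (mod 19) for (x, y) = (2, 1).
LHS: y^2 = 1^2 mod 19 = 1
RHS: x^3 + 17 x + 4 = 2^3 + 17*2 + 4 mod 19 = 8
LHS != RHS

No, not on the curve


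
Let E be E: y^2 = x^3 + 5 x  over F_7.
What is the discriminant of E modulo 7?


4 a^3 + 27 b^2 = 4*5^3 + 27*0^2 = 500 + 0 = 500
Delta = -16 * (500) = -8000
Delta mod 7 = 1

Delta = 1 (mod 7)


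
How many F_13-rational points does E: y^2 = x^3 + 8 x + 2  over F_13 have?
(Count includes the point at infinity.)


For each x in F_13, count y with y^2 = x^3 + 8 x + 2 mod 13:
  x = 2: RHS = 0, y in [0]  -> 1 point(s)
  x = 3: RHS = 1, y in [1, 12]  -> 2 point(s)
  x = 9: RHS = 10, y in [6, 7]  -> 2 point(s)
  x = 10: RHS = 3, y in [4, 9]  -> 2 point(s)
  x = 11: RHS = 4, y in [2, 11]  -> 2 point(s)
Affine points: 9. Add the point at infinity: total = 10.

#E(F_13) = 10


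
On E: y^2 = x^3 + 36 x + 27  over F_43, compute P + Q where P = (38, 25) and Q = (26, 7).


P != Q, so use the chord formula.
s = (y2 - y1) / (x2 - x1) = (25) / (31) mod 43 = 23
x3 = s^2 - x1 - x2 mod 43 = 23^2 - 38 - 26 = 35
y3 = s (x1 - x3) - y1 mod 43 = 23 * (38 - 35) - 25 = 1

P + Q = (35, 1)


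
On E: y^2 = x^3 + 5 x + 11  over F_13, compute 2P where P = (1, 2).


Doubling: s = (3 x1^2 + a) / (2 y1)
s = (3*1^2 + 5) / (2*2) mod 13 = 2
x3 = s^2 - 2 x1 mod 13 = 2^2 - 2*1 = 2
y3 = s (x1 - x3) - y1 mod 13 = 2 * (1 - 2) - 2 = 9

2P = (2, 9)


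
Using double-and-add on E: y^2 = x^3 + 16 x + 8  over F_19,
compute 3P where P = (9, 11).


k = 3 = 11_2 (binary, LSB first: 11)
Double-and-add from P = (9, 11):
  bit 0 = 1: acc = O + (9, 11) = (9, 11)
  bit 1 = 1: acc = (9, 11) + (17, 14) = (16, 3)

3P = (16, 3)


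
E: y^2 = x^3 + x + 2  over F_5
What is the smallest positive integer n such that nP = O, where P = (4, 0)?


Compute successive multiples of P until we hit O:
  1P = (4, 0)
  2P = O

ord(P) = 2


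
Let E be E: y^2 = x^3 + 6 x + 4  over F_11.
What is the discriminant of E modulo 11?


4 a^3 + 27 b^2 = 4*6^3 + 27*4^2 = 864 + 432 = 1296
Delta = -16 * (1296) = -20736
Delta mod 11 = 10

Delta = 10 (mod 11)


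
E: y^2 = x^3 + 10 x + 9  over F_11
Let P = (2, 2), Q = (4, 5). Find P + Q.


P != Q, so use the chord formula.
s = (y2 - y1) / (x2 - x1) = (3) / (2) mod 11 = 7
x3 = s^2 - x1 - x2 mod 11 = 7^2 - 2 - 4 = 10
y3 = s (x1 - x3) - y1 mod 11 = 7 * (2 - 10) - 2 = 8

P + Q = (10, 8)


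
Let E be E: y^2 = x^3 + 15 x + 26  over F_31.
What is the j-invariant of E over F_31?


Delta = -16(4 a^3 + 27 b^2) mod 31 = 27
-1728 * (4 a)^3 = -1728 * (4*15)^3 mod 31 = 29
j = 29 * 27^(-1) mod 31 = 16

j = 16 (mod 31)


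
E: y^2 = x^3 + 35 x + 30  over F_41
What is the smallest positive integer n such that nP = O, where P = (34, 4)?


Compute successive multiples of P until we hit O:
  1P = (34, 4)
  2P = (37, 20)
  3P = (3, 11)
  4P = (9, 34)
  5P = (6, 28)
  6P = (26, 36)
  7P = (38, 12)
  8P = (14, 36)
  ... (continuing to 39P)
  39P = O

ord(P) = 39


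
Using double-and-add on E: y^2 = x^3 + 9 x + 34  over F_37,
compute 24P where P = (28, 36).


k = 24 = 11000_2 (binary, LSB first: 00011)
Double-and-add from P = (28, 36):
  bit 0 = 0: acc unchanged = O
  bit 1 = 0: acc unchanged = O
  bit 2 = 0: acc unchanged = O
  bit 3 = 1: acc = O + (9, 17) = (9, 17)
  bit 4 = 1: acc = (9, 17) + (8, 10) = (32, 7)

24P = (32, 7)


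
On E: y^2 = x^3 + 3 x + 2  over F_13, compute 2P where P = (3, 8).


Doubling: s = (3 x1^2 + a) / (2 y1)
s = (3*3^2 + 3) / (2*8) mod 13 = 10
x3 = s^2 - 2 x1 mod 13 = 10^2 - 2*3 = 3
y3 = s (x1 - x3) - y1 mod 13 = 10 * (3 - 3) - 8 = 5

2P = (3, 5)


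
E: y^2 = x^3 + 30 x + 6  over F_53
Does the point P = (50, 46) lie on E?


Check whether y^2 = x^3 + 30 x + 6 (mod 53) for (x, y) = (50, 46).
LHS: y^2 = 46^2 mod 53 = 49
RHS: x^3 + 30 x + 6 = 50^3 + 30*50 + 6 mod 53 = 48
LHS != RHS

No, not on the curve


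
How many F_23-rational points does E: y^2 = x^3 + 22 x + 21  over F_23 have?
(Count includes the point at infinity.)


For each x in F_23, count y with y^2 = x^3 + 22 x + 21 mod 23:
  x = 2: RHS = 4, y in [2, 21]  -> 2 point(s)
  x = 4: RHS = 12, y in [9, 14]  -> 2 point(s)
  x = 5: RHS = 3, y in [7, 16]  -> 2 point(s)
  x = 6: RHS = 1, y in [1, 22]  -> 2 point(s)
  x = 7: RHS = 12, y in [9, 14]  -> 2 point(s)
  x = 12: RHS = 12, y in [9, 14]  -> 2 point(s)
  x = 15: RHS = 0, y in [0]  -> 1 point(s)
  x = 17: RHS = 18, y in [8, 15]  -> 2 point(s)
  x = 18: RHS = 16, y in [4, 19]  -> 2 point(s)
Affine points: 17. Add the point at infinity: total = 18.

#E(F_23) = 18


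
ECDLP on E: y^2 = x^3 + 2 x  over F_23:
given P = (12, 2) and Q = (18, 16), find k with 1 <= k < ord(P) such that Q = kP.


Enumerate multiples of P until we hit Q = (18, 16):
  1P = (12, 2)
  2P = (1, 7)
  3P = (18, 7)
  4P = (2, 14)
  5P = (4, 16)
  6P = (0, 0)
  7P = (4, 7)
  8P = (2, 9)
  9P = (18, 16)
Match found at i = 9.

k = 9


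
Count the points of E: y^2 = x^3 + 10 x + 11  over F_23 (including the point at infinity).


For each x in F_23, count y with y^2 = x^3 + 10 x + 11 mod 23:
  x = 2: RHS = 16, y in [4, 19]  -> 2 point(s)
  x = 4: RHS = 0, y in [0]  -> 1 point(s)
  x = 5: RHS = 2, y in [5, 18]  -> 2 point(s)
  x = 9: RHS = 2, y in [5, 18]  -> 2 point(s)
  x = 11: RHS = 3, y in [7, 16]  -> 2 point(s)
  x = 16: RHS = 12, y in [9, 14]  -> 2 point(s)
  x = 20: RHS = 0, y in [0]  -> 1 point(s)
  x = 21: RHS = 6, y in [11, 12]  -> 2 point(s)
  x = 22: RHS = 0, y in [0]  -> 1 point(s)
Affine points: 15. Add the point at infinity: total = 16.

#E(F_23) = 16


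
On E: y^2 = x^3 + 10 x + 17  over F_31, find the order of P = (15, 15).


Compute successive multiples of P until we hit O:
  1P = (15, 15)
  2P = (10, 1)
  3P = (25, 19)
  4P = (11, 30)
  5P = (21, 23)
  6P = (14, 7)
  7P = (4, 11)
  8P = (17, 4)
  ... (continuing to 41P)
  41P = O

ord(P) = 41


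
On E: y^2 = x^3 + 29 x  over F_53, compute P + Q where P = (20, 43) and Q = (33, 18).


P != Q, so use the chord formula.
s = (y2 - y1) / (x2 - x1) = (28) / (13) mod 53 = 47
x3 = s^2 - x1 - x2 mod 53 = 47^2 - 20 - 33 = 36
y3 = s (x1 - x3) - y1 mod 53 = 47 * (20 - 36) - 43 = 0

P + Q = (36, 0)


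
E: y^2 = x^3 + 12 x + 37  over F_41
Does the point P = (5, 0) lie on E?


Check whether y^2 = x^3 + 12 x + 37 (mod 41) for (x, y) = (5, 0).
LHS: y^2 = 0^2 mod 41 = 0
RHS: x^3 + 12 x + 37 = 5^3 + 12*5 + 37 mod 41 = 17
LHS != RHS

No, not on the curve


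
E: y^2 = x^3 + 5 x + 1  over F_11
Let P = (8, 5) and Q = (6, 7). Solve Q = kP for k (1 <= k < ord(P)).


Enumerate multiples of P until we hit Q = (6, 7):
  1P = (8, 5)
  2P = (7, 7)
  3P = (0, 1)
  4P = (6, 7)
Match found at i = 4.

k = 4


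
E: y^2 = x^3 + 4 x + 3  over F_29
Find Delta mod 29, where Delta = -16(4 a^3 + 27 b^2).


4 a^3 + 27 b^2 = 4*4^3 + 27*3^2 = 256 + 243 = 499
Delta = -16 * (499) = -7984
Delta mod 29 = 20

Delta = 20 (mod 29)


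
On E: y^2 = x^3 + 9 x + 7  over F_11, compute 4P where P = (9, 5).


k = 4 = 100_2 (binary, LSB first: 001)
Double-and-add from P = (9, 5):
  bit 0 = 0: acc unchanged = O
  bit 1 = 0: acc unchanged = O
  bit 2 = 1: acc = O + (5, 1) = (5, 1)

4P = (5, 1)


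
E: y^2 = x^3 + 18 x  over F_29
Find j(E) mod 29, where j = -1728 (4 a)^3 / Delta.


Delta = -16(4 a^3 + 27 b^2) mod 29 = 11
-1728 * (4 a)^3 = -1728 * (4*18)^3 mod 29 = 13
j = 13 * 11^(-1) mod 29 = 17

j = 17 (mod 29)


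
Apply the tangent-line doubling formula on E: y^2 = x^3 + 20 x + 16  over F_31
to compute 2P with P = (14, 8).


Doubling: s = (3 x1^2 + a) / (2 y1)
s = (3*14^2 + 20) / (2*8) mod 31 = 7
x3 = s^2 - 2 x1 mod 31 = 7^2 - 2*14 = 21
y3 = s (x1 - x3) - y1 mod 31 = 7 * (14 - 21) - 8 = 5

2P = (21, 5)


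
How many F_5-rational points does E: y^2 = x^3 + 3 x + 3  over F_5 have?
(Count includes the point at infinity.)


For each x in F_5, count y with y^2 = x^3 + 3 x + 3 mod 5:
  x = 3: RHS = 4, y in [2, 3]  -> 2 point(s)
  x = 4: RHS = 4, y in [2, 3]  -> 2 point(s)
Affine points: 4. Add the point at infinity: total = 5.

#E(F_5) = 5


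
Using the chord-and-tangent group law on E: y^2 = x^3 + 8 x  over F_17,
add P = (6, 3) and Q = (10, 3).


P != Q, so use the chord formula.
s = (y2 - y1) / (x2 - x1) = (0) / (4) mod 17 = 0
x3 = s^2 - x1 - x2 mod 17 = 0^2 - 6 - 10 = 1
y3 = s (x1 - x3) - y1 mod 17 = 0 * (6 - 1) - 3 = 14

P + Q = (1, 14)


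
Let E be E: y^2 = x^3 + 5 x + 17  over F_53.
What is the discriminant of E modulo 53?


4 a^3 + 27 b^2 = 4*5^3 + 27*17^2 = 500 + 7803 = 8303
Delta = -16 * (8303) = -132848
Delta mod 53 = 23

Delta = 23 (mod 53)


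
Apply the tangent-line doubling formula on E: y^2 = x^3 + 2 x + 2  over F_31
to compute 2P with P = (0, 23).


Doubling: s = (3 x1^2 + a) / (2 y1)
s = (3*0^2 + 2) / (2*23) mod 31 = 27
x3 = s^2 - 2 x1 mod 31 = 27^2 - 2*0 = 16
y3 = s (x1 - x3) - y1 mod 31 = 27 * (0 - 16) - 23 = 10

2P = (16, 10)


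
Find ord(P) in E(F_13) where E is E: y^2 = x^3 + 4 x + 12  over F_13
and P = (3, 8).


Compute successive multiples of P until we hit O:
  1P = (3, 8)
  2P = (4, 12)
  3P = (9, 7)
  4P = (5, 1)
  5P = (1, 11)
  6P = (8, 6)
  7P = (11, 3)
  8P = (0, 8)
  ... (continuing to 19P)
  19P = O

ord(P) = 19


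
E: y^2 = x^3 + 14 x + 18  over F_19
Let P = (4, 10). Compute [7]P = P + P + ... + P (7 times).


k = 7 = 111_2 (binary, LSB first: 111)
Double-and-add from P = (4, 10):
  bit 0 = 1: acc = O + (4, 10) = (4, 10)
  bit 1 = 1: acc = (4, 10) + (17, 1) = (5, 17)
  bit 2 = 1: acc = (5, 17) + (2, 4) = (16, 5)

7P = (16, 5)


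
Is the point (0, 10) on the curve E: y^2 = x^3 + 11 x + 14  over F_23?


Check whether y^2 = x^3 + 11 x + 14 (mod 23) for (x, y) = (0, 10).
LHS: y^2 = 10^2 mod 23 = 8
RHS: x^3 + 11 x + 14 = 0^3 + 11*0 + 14 mod 23 = 14
LHS != RHS

No, not on the curve


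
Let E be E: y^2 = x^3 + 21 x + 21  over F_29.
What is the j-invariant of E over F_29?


Delta = -16(4 a^3 + 27 b^2) mod 29 = 16
-1728 * (4 a)^3 = -1728 * (4*21)^3 mod 29 = 24
j = 24 * 16^(-1) mod 29 = 16

j = 16 (mod 29)


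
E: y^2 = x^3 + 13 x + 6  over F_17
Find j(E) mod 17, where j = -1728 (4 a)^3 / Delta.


Delta = -16(4 a^3 + 27 b^2) mod 17 = 2
-1728 * (4 a)^3 = -1728 * (4*13)^3 mod 17 = 6
j = 6 * 2^(-1) mod 17 = 3

j = 3 (mod 17)


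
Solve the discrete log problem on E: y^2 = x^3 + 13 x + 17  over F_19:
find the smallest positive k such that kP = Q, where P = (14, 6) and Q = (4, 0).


Enumerate multiples of P until we hit Q = (4, 0):
  1P = (14, 6)
  2P = (11, 16)
  3P = (3, 8)
  4P = (8, 5)
  5P = (6, 8)
  6P = (5, 6)
  7P = (0, 13)
  8P = (10, 11)
  9P = (12, 1)
  10P = (4, 0)
Match found at i = 10.

k = 10


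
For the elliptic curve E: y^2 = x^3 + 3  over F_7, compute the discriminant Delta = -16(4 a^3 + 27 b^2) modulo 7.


4 a^3 + 27 b^2 = 4*0^3 + 27*3^2 = 0 + 243 = 243
Delta = -16 * (243) = -3888
Delta mod 7 = 4

Delta = 4 (mod 7)


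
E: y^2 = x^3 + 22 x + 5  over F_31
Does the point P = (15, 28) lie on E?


Check whether y^2 = x^3 + 22 x + 5 (mod 31) for (x, y) = (15, 28).
LHS: y^2 = 28^2 mod 31 = 9
RHS: x^3 + 22 x + 5 = 15^3 + 22*15 + 5 mod 31 = 21
LHS != RHS

No, not on the curve


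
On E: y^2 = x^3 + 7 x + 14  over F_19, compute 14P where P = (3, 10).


k = 14 = 1110_2 (binary, LSB first: 0111)
Double-and-add from P = (3, 10):
  bit 0 = 0: acc unchanged = O
  bit 1 = 1: acc = O + (10, 18) = (10, 18)
  bit 2 = 1: acc = (10, 18) + (6, 14) = (4, 7)
  bit 3 = 1: acc = (4, 7) + (11, 15) = (15, 13)

14P = (15, 13)


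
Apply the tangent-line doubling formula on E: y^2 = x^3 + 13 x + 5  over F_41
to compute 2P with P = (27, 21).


Doubling: s = (3 x1^2 + a) / (2 y1)
s = (3*27^2 + 13) / (2*21) mod 41 = 27
x3 = s^2 - 2 x1 mod 41 = 27^2 - 2*27 = 19
y3 = s (x1 - x3) - y1 mod 41 = 27 * (27 - 19) - 21 = 31

2P = (19, 31)


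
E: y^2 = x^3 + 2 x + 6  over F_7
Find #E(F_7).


For each x in F_7, count y with y^2 = x^3 + 2 x + 6 mod 7:
  x = 1: RHS = 2, y in [3, 4]  -> 2 point(s)
  x = 2: RHS = 4, y in [2, 5]  -> 2 point(s)
  x = 3: RHS = 4, y in [2, 5]  -> 2 point(s)
  x = 4: RHS = 1, y in [1, 6]  -> 2 point(s)
  x = 5: RHS = 1, y in [1, 6]  -> 2 point(s)
Affine points: 10. Add the point at infinity: total = 11.

#E(F_7) = 11


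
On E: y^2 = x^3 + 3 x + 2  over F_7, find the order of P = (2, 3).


Compute successive multiples of P until we hit O:
  1P = (2, 3)
  2P = (4, 6)
  3P = (5, 3)
  4P = (0, 4)
  5P = (0, 3)
  6P = (5, 4)
  7P = (4, 1)
  8P = (2, 4)
  ... (continuing to 9P)
  9P = O

ord(P) = 9


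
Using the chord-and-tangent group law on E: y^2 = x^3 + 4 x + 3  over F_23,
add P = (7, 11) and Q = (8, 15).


P != Q, so use the chord formula.
s = (y2 - y1) / (x2 - x1) = (4) / (1) mod 23 = 4
x3 = s^2 - x1 - x2 mod 23 = 4^2 - 7 - 8 = 1
y3 = s (x1 - x3) - y1 mod 23 = 4 * (7 - 1) - 11 = 13

P + Q = (1, 13)


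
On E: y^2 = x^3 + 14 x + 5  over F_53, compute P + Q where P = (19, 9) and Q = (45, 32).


P != Q, so use the chord formula.
s = (y2 - y1) / (x2 - x1) = (23) / (26) mod 53 = 7
x3 = s^2 - x1 - x2 mod 53 = 7^2 - 19 - 45 = 38
y3 = s (x1 - x3) - y1 mod 53 = 7 * (19 - 38) - 9 = 17

P + Q = (38, 17)


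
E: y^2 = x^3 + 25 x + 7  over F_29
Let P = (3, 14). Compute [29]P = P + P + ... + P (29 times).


k = 29 = 11101_2 (binary, LSB first: 10111)
Double-and-add from P = (3, 14):
  bit 0 = 1: acc = O + (3, 14) = (3, 14)
  bit 1 = 0: acc unchanged = (3, 14)
  bit 2 = 1: acc = (3, 14) + (18, 5) = (13, 21)
  bit 3 = 1: acc = (13, 21) + (9, 2) = (6, 5)
  bit 4 = 1: acc = (6, 5) + (5, 5) = (18, 24)

29P = (18, 24)


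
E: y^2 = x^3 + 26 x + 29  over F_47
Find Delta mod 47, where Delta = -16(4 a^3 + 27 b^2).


4 a^3 + 27 b^2 = 4*26^3 + 27*29^2 = 70304 + 22707 = 93011
Delta = -16 * (93011) = -1488176
Delta mod 47 = 32

Delta = 32 (mod 47)


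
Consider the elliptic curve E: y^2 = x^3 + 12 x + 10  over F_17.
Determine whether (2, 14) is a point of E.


Check whether y^2 = x^3 + 12 x + 10 (mod 17) for (x, y) = (2, 14).
LHS: y^2 = 14^2 mod 17 = 9
RHS: x^3 + 12 x + 10 = 2^3 + 12*2 + 10 mod 17 = 8
LHS != RHS

No, not on the curve


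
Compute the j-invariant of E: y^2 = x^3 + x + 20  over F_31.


Delta = -16(4 a^3 + 27 b^2) mod 31 = 23
-1728 * (4 a)^3 = -1728 * (4*1)^3 mod 31 = 16
j = 16 * 23^(-1) mod 31 = 29

j = 29 (mod 31)


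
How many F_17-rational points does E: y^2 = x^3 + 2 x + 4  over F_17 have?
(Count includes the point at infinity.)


For each x in F_17, count y with y^2 = x^3 + 2 x + 4 mod 17:
  x = 0: RHS = 4, y in [2, 15]  -> 2 point(s)
  x = 2: RHS = 16, y in [4, 13]  -> 2 point(s)
  x = 4: RHS = 8, y in [5, 12]  -> 2 point(s)
  x = 7: RHS = 4, y in [2, 15]  -> 2 point(s)
  x = 10: RHS = 4, y in [2, 15]  -> 2 point(s)
  x = 13: RHS = 0, y in [0]  -> 1 point(s)
  x = 15: RHS = 9, y in [3, 14]  -> 2 point(s)
  x = 16: RHS = 1, y in [1, 16]  -> 2 point(s)
Affine points: 15. Add the point at infinity: total = 16.

#E(F_17) = 16


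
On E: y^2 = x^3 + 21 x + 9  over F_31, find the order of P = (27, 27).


Compute successive multiples of P until we hit O:
  1P = (27, 27)
  2P = (17, 3)
  3P = (25, 15)
  4P = (15, 14)
  5P = (30, 24)
  6P = (6, 14)
  7P = (0, 3)
  8P = (9, 20)
  ... (continuing to 38P)
  38P = O

ord(P) = 38


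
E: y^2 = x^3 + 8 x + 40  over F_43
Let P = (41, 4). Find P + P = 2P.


Doubling: s = (3 x1^2 + a) / (2 y1)
s = (3*41^2 + 8) / (2*4) mod 43 = 24
x3 = s^2 - 2 x1 mod 43 = 24^2 - 2*41 = 21
y3 = s (x1 - x3) - y1 mod 43 = 24 * (41 - 21) - 4 = 3

2P = (21, 3)


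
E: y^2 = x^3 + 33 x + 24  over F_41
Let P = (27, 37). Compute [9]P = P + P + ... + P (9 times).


k = 9 = 1001_2 (binary, LSB first: 1001)
Double-and-add from P = (27, 37):
  bit 0 = 1: acc = O + (27, 37) = (27, 37)
  bit 1 = 0: acc unchanged = (27, 37)
  bit 2 = 0: acc unchanged = (27, 37)
  bit 3 = 1: acc = (27, 37) + (38, 29) = (26, 7)

9P = (26, 7)


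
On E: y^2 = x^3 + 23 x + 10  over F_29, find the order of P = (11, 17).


Compute successive multiples of P until we hit O:
  1P = (11, 17)
  2P = (23, 2)
  3P = (2, 8)
  4P = (17, 6)
  5P = (10, 15)
  6P = (12, 10)
  7P = (26, 1)
  8P = (1, 11)
  ... (continuing to 23P)
  23P = O

ord(P) = 23


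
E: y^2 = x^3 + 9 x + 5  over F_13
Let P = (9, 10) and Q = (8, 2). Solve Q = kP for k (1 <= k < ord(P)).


Enumerate multiples of P until we hit Q = (8, 2):
  1P = (9, 10)
  2P = (4, 1)
  3P = (10, 9)
  4P = (8, 2)
Match found at i = 4.

k = 4


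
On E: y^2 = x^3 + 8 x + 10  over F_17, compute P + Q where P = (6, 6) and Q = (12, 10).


P != Q, so use the chord formula.
s = (y2 - y1) / (x2 - x1) = (4) / (6) mod 17 = 12
x3 = s^2 - x1 - x2 mod 17 = 12^2 - 6 - 12 = 7
y3 = s (x1 - x3) - y1 mod 17 = 12 * (6 - 7) - 6 = 16

P + Q = (7, 16)


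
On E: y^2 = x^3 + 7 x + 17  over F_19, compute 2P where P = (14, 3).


Doubling: s = (3 x1^2 + a) / (2 y1)
s = (3*14^2 + 7) / (2*3) mod 19 = 1
x3 = s^2 - 2 x1 mod 19 = 1^2 - 2*14 = 11
y3 = s (x1 - x3) - y1 mod 19 = 1 * (14 - 11) - 3 = 0

2P = (11, 0)


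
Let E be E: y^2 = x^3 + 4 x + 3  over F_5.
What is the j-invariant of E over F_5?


Delta = -16(4 a^3 + 27 b^2) mod 5 = 1
-1728 * (4 a)^3 = -1728 * (4*4)^3 mod 5 = 2
j = 2 * 1^(-1) mod 5 = 2

j = 2 (mod 5)


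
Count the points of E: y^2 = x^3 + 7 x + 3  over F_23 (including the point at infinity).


For each x in F_23, count y with y^2 = x^3 + 7 x + 3 mod 23:
  x = 0: RHS = 3, y in [7, 16]  -> 2 point(s)
  x = 2: RHS = 2, y in [5, 18]  -> 2 point(s)
  x = 4: RHS = 3, y in [7, 16]  -> 2 point(s)
  x = 5: RHS = 2, y in [5, 18]  -> 2 point(s)
  x = 6: RHS = 8, y in [10, 13]  -> 2 point(s)
  x = 7: RHS = 4, y in [2, 21]  -> 2 point(s)
  x = 9: RHS = 13, y in [6, 17]  -> 2 point(s)
  x = 11: RHS = 8, y in [10, 13]  -> 2 point(s)
  x = 14: RHS = 16, y in [4, 19]  -> 2 point(s)
  x = 16: RHS = 2, y in [5, 18]  -> 2 point(s)
  x = 18: RHS = 4, y in [2, 21]  -> 2 point(s)
  x = 19: RHS = 3, y in [7, 16]  -> 2 point(s)
  x = 20: RHS = 1, y in [1, 22]  -> 2 point(s)
  x = 21: RHS = 4, y in [2, 21]  -> 2 point(s)
  x = 22: RHS = 18, y in [8, 15]  -> 2 point(s)
Affine points: 30. Add the point at infinity: total = 31.

#E(F_23) = 31


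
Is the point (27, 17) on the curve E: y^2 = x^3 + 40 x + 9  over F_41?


Check whether y^2 = x^3 + 40 x + 9 (mod 41) for (x, y) = (27, 17).
LHS: y^2 = 17^2 mod 41 = 2
RHS: x^3 + 40 x + 9 = 27^3 + 40*27 + 9 mod 41 = 26
LHS != RHS

No, not on the curve


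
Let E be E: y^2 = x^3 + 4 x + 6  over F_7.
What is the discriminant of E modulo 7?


4 a^3 + 27 b^2 = 4*4^3 + 27*6^2 = 256 + 972 = 1228
Delta = -16 * (1228) = -19648
Delta mod 7 = 1

Delta = 1 (mod 7)


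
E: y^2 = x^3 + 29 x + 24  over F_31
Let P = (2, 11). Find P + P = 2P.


Doubling: s = (3 x1^2 + a) / (2 y1)
s = (3*2^2 + 29) / (2*11) mod 31 = 23
x3 = s^2 - 2 x1 mod 31 = 23^2 - 2*2 = 29
y3 = s (x1 - x3) - y1 mod 31 = 23 * (2 - 29) - 11 = 19

2P = (29, 19)


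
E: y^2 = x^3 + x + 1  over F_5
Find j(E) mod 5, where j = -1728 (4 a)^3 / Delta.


Delta = -16(4 a^3 + 27 b^2) mod 5 = 4
-1728 * (4 a)^3 = -1728 * (4*1)^3 mod 5 = 3
j = 3 * 4^(-1) mod 5 = 2

j = 2 (mod 5)


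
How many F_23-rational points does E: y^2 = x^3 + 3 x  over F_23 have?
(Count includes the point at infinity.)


For each x in F_23, count y with y^2 = x^3 + 3 x + 0 mod 23:
  x = 0: RHS = 0, y in [0]  -> 1 point(s)
  x = 1: RHS = 4, y in [2, 21]  -> 2 point(s)
  x = 3: RHS = 13, y in [6, 17]  -> 2 point(s)
  x = 5: RHS = 2, y in [5, 18]  -> 2 point(s)
  x = 6: RHS = 4, y in [2, 21]  -> 2 point(s)
  x = 10: RHS = 18, y in [8, 15]  -> 2 point(s)
  x = 12: RHS = 16, y in [4, 19]  -> 2 point(s)
  x = 14: RHS = 3, y in [7, 16]  -> 2 point(s)
  x = 15: RHS = 16, y in [4, 19]  -> 2 point(s)
  x = 16: RHS = 4, y in [2, 21]  -> 2 point(s)
  x = 19: RHS = 16, y in [4, 19]  -> 2 point(s)
  x = 21: RHS = 9, y in [3, 20]  -> 2 point(s)
Affine points: 23. Add the point at infinity: total = 24.

#E(F_23) = 24


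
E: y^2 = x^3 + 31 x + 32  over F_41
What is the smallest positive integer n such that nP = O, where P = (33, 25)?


Compute successive multiples of P until we hit O:
  1P = (33, 25)
  2P = (20, 1)
  3P = (13, 34)
  4P = (32, 34)
  5P = (16, 27)
  6P = (35, 9)
  7P = (37, 7)
  8P = (22, 28)
  ... (continuing to 24P)
  24P = O

ord(P) = 24


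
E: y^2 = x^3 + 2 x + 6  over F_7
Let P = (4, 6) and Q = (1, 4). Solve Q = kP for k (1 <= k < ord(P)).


Enumerate multiples of P until we hit Q = (1, 4):
  1P = (4, 6)
  2P = (1, 3)
  3P = (3, 2)
  4P = (2, 2)
  5P = (5, 6)
  6P = (5, 1)
  7P = (2, 5)
  8P = (3, 5)
  9P = (1, 4)
Match found at i = 9.

k = 9


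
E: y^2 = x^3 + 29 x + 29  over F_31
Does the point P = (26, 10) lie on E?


Check whether y^2 = x^3 + 29 x + 29 (mod 31) for (x, y) = (26, 10).
LHS: y^2 = 10^2 mod 31 = 7
RHS: x^3 + 29 x + 29 = 26^3 + 29*26 + 29 mod 31 = 7
LHS = RHS

Yes, on the curve


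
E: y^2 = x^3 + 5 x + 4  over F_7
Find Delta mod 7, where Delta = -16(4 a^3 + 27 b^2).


4 a^3 + 27 b^2 = 4*5^3 + 27*4^2 = 500 + 432 = 932
Delta = -16 * (932) = -14912
Delta mod 7 = 5

Delta = 5 (mod 7)


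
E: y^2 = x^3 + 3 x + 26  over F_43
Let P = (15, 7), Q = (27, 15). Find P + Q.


P != Q, so use the chord formula.
s = (y2 - y1) / (x2 - x1) = (8) / (12) mod 43 = 15
x3 = s^2 - x1 - x2 mod 43 = 15^2 - 15 - 27 = 11
y3 = s (x1 - x3) - y1 mod 43 = 15 * (15 - 11) - 7 = 10

P + Q = (11, 10)


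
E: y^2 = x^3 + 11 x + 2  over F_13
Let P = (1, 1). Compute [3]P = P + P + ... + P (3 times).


k = 3 = 11_2 (binary, LSB first: 11)
Double-and-add from P = (1, 1):
  bit 0 = 1: acc = O + (1, 1) = (1, 1)
  bit 1 = 1: acc = (1, 1) + (8, 2) = (8, 11)

3P = (8, 11)


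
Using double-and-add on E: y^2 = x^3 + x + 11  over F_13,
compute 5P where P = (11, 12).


k = 5 = 101_2 (binary, LSB first: 101)
Double-and-add from P = (11, 12):
  bit 0 = 1: acc = O + (11, 12) = (11, 12)
  bit 1 = 0: acc unchanged = (11, 12)
  bit 2 = 1: acc = (11, 12) + (4, 12) = (11, 1)

5P = (11, 1)


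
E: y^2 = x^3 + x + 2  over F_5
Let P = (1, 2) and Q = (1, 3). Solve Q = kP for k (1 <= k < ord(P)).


Enumerate multiples of P until we hit Q = (1, 3):
  1P = (1, 2)
  2P = (4, 0)
  3P = (1, 3)
Match found at i = 3.

k = 3


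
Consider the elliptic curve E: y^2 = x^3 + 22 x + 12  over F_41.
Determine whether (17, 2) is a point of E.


Check whether y^2 = x^3 + 22 x + 12 (mod 41) for (x, y) = (17, 2).
LHS: y^2 = 2^2 mod 41 = 4
RHS: x^3 + 22 x + 12 = 17^3 + 22*17 + 12 mod 41 = 10
LHS != RHS

No, not on the curve


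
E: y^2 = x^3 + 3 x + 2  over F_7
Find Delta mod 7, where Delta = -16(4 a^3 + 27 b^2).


4 a^3 + 27 b^2 = 4*3^3 + 27*2^2 = 108 + 108 = 216
Delta = -16 * (216) = -3456
Delta mod 7 = 2

Delta = 2 (mod 7)


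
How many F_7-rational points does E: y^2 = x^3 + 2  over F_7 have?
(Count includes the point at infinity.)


For each x in F_7, count y with y^2 = x^3 + 0 x + 2 mod 7:
  x = 0: RHS = 2, y in [3, 4]  -> 2 point(s)
  x = 3: RHS = 1, y in [1, 6]  -> 2 point(s)
  x = 5: RHS = 1, y in [1, 6]  -> 2 point(s)
  x = 6: RHS = 1, y in [1, 6]  -> 2 point(s)
Affine points: 8. Add the point at infinity: total = 9.

#E(F_7) = 9


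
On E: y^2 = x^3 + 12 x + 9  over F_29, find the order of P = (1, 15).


Compute successive multiples of P until we hit O:
  1P = (1, 15)
  2P = (20, 19)
  3P = (7, 28)
  4P = (12, 24)
  5P = (9, 18)
  6P = (6, 23)
  7P = (6, 6)
  8P = (9, 11)
  ... (continuing to 13P)
  13P = O

ord(P) = 13


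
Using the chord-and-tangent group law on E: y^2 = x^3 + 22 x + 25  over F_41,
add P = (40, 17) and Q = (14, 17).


P != Q, so use the chord formula.
s = (y2 - y1) / (x2 - x1) = (0) / (15) mod 41 = 0
x3 = s^2 - x1 - x2 mod 41 = 0^2 - 40 - 14 = 28
y3 = s (x1 - x3) - y1 mod 41 = 0 * (40 - 28) - 17 = 24

P + Q = (28, 24)


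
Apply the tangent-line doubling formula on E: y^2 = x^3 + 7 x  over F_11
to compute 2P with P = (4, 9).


Doubling: s = (3 x1^2 + a) / (2 y1)
s = (3*4^2 + 7) / (2*9) mod 11 = 0
x3 = s^2 - 2 x1 mod 11 = 0^2 - 2*4 = 3
y3 = s (x1 - x3) - y1 mod 11 = 0 * (4 - 3) - 9 = 2

2P = (3, 2)


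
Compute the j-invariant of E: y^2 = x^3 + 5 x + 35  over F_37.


Delta = -16(4 a^3 + 27 b^2) mod 37 = 3
-1728 * (4 a)^3 = -1728 * (4*5)^3 mod 37 = 14
j = 14 * 3^(-1) mod 37 = 17

j = 17 (mod 37)


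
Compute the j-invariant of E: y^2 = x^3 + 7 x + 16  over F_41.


Delta = -16(4 a^3 + 27 b^2) mod 41 = 9
-1728 * (4 a)^3 = -1728 * (4*7)^3 mod 41 = 21
j = 21 * 9^(-1) mod 41 = 16

j = 16 (mod 41)


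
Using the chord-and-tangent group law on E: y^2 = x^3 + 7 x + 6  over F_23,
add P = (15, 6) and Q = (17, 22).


P != Q, so use the chord formula.
s = (y2 - y1) / (x2 - x1) = (16) / (2) mod 23 = 8
x3 = s^2 - x1 - x2 mod 23 = 8^2 - 15 - 17 = 9
y3 = s (x1 - x3) - y1 mod 23 = 8 * (15 - 9) - 6 = 19

P + Q = (9, 19)


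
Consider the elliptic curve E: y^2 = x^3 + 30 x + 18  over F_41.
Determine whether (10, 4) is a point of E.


Check whether y^2 = x^3 + 30 x + 18 (mod 41) for (x, y) = (10, 4).
LHS: y^2 = 4^2 mod 41 = 16
RHS: x^3 + 30 x + 18 = 10^3 + 30*10 + 18 mod 41 = 6
LHS != RHS

No, not on the curve


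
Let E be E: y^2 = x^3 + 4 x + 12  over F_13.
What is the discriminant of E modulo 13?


4 a^3 + 27 b^2 = 4*4^3 + 27*12^2 = 256 + 3888 = 4144
Delta = -16 * (4144) = -66304
Delta mod 13 = 9

Delta = 9 (mod 13)


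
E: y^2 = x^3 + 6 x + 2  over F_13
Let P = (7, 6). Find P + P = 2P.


Doubling: s = (3 x1^2 + a) / (2 y1)
s = (3*7^2 + 6) / (2*6) mod 13 = 3
x3 = s^2 - 2 x1 mod 13 = 3^2 - 2*7 = 8
y3 = s (x1 - x3) - y1 mod 13 = 3 * (7 - 8) - 6 = 4

2P = (8, 4)


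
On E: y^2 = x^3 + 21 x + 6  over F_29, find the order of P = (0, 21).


Compute successive multiples of P until we hit O:
  1P = (0, 21)
  2P = (22, 26)
  3P = (1, 17)
  4P = (15, 10)
  5P = (5, 2)
  6P = (28, 10)
  7P = (6, 0)
  8P = (28, 19)
  ... (continuing to 14P)
  14P = O

ord(P) = 14


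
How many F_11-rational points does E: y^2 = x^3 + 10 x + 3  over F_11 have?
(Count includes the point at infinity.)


For each x in F_11, count y with y^2 = x^3 + 10 x + 3 mod 11:
  x = 0: RHS = 3, y in [5, 6]  -> 2 point(s)
  x = 1: RHS = 3, y in [5, 6]  -> 2 point(s)
  x = 2: RHS = 9, y in [3, 8]  -> 2 point(s)
  x = 3: RHS = 5, y in [4, 7]  -> 2 point(s)
  x = 6: RHS = 4, y in [2, 9]  -> 2 point(s)
  x = 7: RHS = 9, y in [3, 8]  -> 2 point(s)
  x = 8: RHS = 1, y in [1, 10]  -> 2 point(s)
  x = 10: RHS = 3, y in [5, 6]  -> 2 point(s)
Affine points: 16. Add the point at infinity: total = 17.

#E(F_11) = 17


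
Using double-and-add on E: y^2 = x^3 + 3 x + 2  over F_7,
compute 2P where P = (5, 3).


k = 2 = 10_2 (binary, LSB first: 01)
Double-and-add from P = (5, 3):
  bit 0 = 0: acc unchanged = O
  bit 1 = 1: acc = O + (5, 4) = (5, 4)

2P = (5, 4)


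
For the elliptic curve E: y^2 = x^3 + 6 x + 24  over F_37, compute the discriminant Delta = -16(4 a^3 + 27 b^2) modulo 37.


4 a^3 + 27 b^2 = 4*6^3 + 27*24^2 = 864 + 15552 = 16416
Delta = -16 * (16416) = -262656
Delta mod 37 = 7

Delta = 7 (mod 37)


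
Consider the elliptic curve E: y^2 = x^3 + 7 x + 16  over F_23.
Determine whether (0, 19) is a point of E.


Check whether y^2 = x^3 + 7 x + 16 (mod 23) for (x, y) = (0, 19).
LHS: y^2 = 19^2 mod 23 = 16
RHS: x^3 + 7 x + 16 = 0^3 + 7*0 + 16 mod 23 = 16
LHS = RHS

Yes, on the curve


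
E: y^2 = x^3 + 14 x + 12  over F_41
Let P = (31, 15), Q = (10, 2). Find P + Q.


P != Q, so use the chord formula.
s = (y2 - y1) / (x2 - x1) = (28) / (20) mod 41 = 26
x3 = s^2 - x1 - x2 mod 41 = 26^2 - 31 - 10 = 20
y3 = s (x1 - x3) - y1 mod 41 = 26 * (31 - 20) - 15 = 25

P + Q = (20, 25)


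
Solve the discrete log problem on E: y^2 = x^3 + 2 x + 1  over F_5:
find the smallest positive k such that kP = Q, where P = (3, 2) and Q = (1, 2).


Enumerate multiples of P until we hit Q = (1, 2):
  1P = (3, 2)
  2P = (0, 1)
  3P = (1, 2)
Match found at i = 3.

k = 3


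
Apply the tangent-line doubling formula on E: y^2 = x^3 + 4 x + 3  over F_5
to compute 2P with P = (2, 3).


Doubling: s = (3 x1^2 + a) / (2 y1)
s = (3*2^2 + 4) / (2*3) mod 5 = 1
x3 = s^2 - 2 x1 mod 5 = 1^2 - 2*2 = 2
y3 = s (x1 - x3) - y1 mod 5 = 1 * (2 - 2) - 3 = 2

2P = (2, 2)


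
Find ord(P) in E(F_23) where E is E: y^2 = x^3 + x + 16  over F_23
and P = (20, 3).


Compute successive multiples of P until we hit O:
  1P = (20, 3)
  2P = (15, 5)
  3P = (13, 8)
  4P = (6, 10)
  5P = (3, 0)
  6P = (6, 13)
  7P = (13, 15)
  8P = (15, 18)
  ... (continuing to 10P)
  10P = O

ord(P) = 10


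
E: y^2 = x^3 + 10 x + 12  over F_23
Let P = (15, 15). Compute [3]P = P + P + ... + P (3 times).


k = 3 = 11_2 (binary, LSB first: 11)
Double-and-add from P = (15, 15):
  bit 0 = 1: acc = O + (15, 15) = (15, 15)
  bit 1 = 1: acc = (15, 15) + (9, 7) = (11, 21)

3P = (11, 21)


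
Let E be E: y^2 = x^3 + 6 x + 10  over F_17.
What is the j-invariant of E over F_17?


Delta = -16(4 a^3 + 27 b^2) mod 17 = 11
-1728 * (4 a)^3 = -1728 * (4*6)^3 mod 17 = 1
j = 1 * 11^(-1) mod 17 = 14

j = 14 (mod 17)


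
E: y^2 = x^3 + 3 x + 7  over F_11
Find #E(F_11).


For each x in F_11, count y with y^2 = x^3 + 3 x + 7 mod 11:
  x = 1: RHS = 0, y in [0]  -> 1 point(s)
  x = 5: RHS = 4, y in [2, 9]  -> 2 point(s)
  x = 8: RHS = 4, y in [2, 9]  -> 2 point(s)
  x = 9: RHS = 4, y in [2, 9]  -> 2 point(s)
  x = 10: RHS = 3, y in [5, 6]  -> 2 point(s)
Affine points: 9. Add the point at infinity: total = 10.

#E(F_11) = 10


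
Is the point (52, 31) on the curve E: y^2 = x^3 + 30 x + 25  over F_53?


Check whether y^2 = x^3 + 30 x + 25 (mod 53) for (x, y) = (52, 31).
LHS: y^2 = 31^2 mod 53 = 7
RHS: x^3 + 30 x + 25 = 52^3 + 30*52 + 25 mod 53 = 47
LHS != RHS

No, not on the curve


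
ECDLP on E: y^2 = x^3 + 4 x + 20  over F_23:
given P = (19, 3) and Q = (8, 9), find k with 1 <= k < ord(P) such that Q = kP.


Enumerate multiples of P until we hit Q = (8, 9):
  1P = (19, 3)
  2P = (9, 7)
  3P = (20, 2)
  4P = (8, 9)
Match found at i = 4.

k = 4


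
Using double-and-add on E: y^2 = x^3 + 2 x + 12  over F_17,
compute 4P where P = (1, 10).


k = 4 = 100_2 (binary, LSB first: 001)
Double-and-add from P = (1, 10):
  bit 0 = 0: acc unchanged = O
  bit 1 = 0: acc unchanged = O
  bit 2 = 1: acc = O + (14, 9) = (14, 9)

4P = (14, 9)


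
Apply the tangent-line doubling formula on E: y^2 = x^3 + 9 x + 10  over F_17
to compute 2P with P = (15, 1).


Doubling: s = (3 x1^2 + a) / (2 y1)
s = (3*15^2 + 9) / (2*1) mod 17 = 2
x3 = s^2 - 2 x1 mod 17 = 2^2 - 2*15 = 8
y3 = s (x1 - x3) - y1 mod 17 = 2 * (15 - 8) - 1 = 13

2P = (8, 13)


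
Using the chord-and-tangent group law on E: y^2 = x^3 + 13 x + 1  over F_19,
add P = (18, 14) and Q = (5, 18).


P != Q, so use the chord formula.
s = (y2 - y1) / (x2 - x1) = (4) / (6) mod 19 = 7
x3 = s^2 - x1 - x2 mod 19 = 7^2 - 18 - 5 = 7
y3 = s (x1 - x3) - y1 mod 19 = 7 * (18 - 7) - 14 = 6

P + Q = (7, 6)


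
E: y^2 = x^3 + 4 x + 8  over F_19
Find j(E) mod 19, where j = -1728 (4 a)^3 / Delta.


Delta = -16(4 a^3 + 27 b^2) mod 19 = 5
-1728 * (4 a)^3 = -1728 * (4*4)^3 mod 19 = 11
j = 11 * 5^(-1) mod 19 = 6

j = 6 (mod 19)


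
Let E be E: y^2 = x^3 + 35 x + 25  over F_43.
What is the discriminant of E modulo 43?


4 a^3 + 27 b^2 = 4*35^3 + 27*25^2 = 171500 + 16875 = 188375
Delta = -16 * (188375) = -3014000
Delta mod 43 = 42

Delta = 42 (mod 43)


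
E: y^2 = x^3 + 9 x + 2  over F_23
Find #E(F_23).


For each x in F_23, count y with y^2 = x^3 + 9 x + 2 mod 23:
  x = 0: RHS = 2, y in [5, 18]  -> 2 point(s)
  x = 1: RHS = 12, y in [9, 14]  -> 2 point(s)
  x = 11: RHS = 6, y in [11, 12]  -> 2 point(s)
  x = 13: RHS = 16, y in [4, 19]  -> 2 point(s)
  x = 15: RHS = 16, y in [4, 19]  -> 2 point(s)
  x = 17: RHS = 8, y in [10, 13]  -> 2 point(s)
  x = 18: RHS = 16, y in [4, 19]  -> 2 point(s)
Affine points: 14. Add the point at infinity: total = 15.

#E(F_23) = 15


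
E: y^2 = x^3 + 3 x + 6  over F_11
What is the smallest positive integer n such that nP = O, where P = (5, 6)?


Compute successive multiples of P until we hit O:
  1P = (5, 6)
  2P = (2, 8)
  3P = (2, 3)
  4P = (5, 5)
  5P = O

ord(P) = 5


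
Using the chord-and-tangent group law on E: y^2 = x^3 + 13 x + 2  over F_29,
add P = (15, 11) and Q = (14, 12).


P != Q, so use the chord formula.
s = (y2 - y1) / (x2 - x1) = (1) / (28) mod 29 = 28
x3 = s^2 - x1 - x2 mod 29 = 28^2 - 15 - 14 = 1
y3 = s (x1 - x3) - y1 mod 29 = 28 * (15 - 1) - 11 = 4

P + Q = (1, 4)


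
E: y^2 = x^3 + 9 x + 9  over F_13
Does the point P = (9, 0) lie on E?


Check whether y^2 = x^3 + 9 x + 9 (mod 13) for (x, y) = (9, 0).
LHS: y^2 = 0^2 mod 13 = 0
RHS: x^3 + 9 x + 9 = 9^3 + 9*9 + 9 mod 13 = 0
LHS = RHS

Yes, on the curve


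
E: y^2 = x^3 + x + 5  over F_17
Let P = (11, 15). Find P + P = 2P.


Doubling: s = (3 x1^2 + a) / (2 y1)
s = (3*11^2 + 1) / (2*15) mod 17 = 11
x3 = s^2 - 2 x1 mod 17 = 11^2 - 2*11 = 14
y3 = s (x1 - x3) - y1 mod 17 = 11 * (11 - 14) - 15 = 3

2P = (14, 3)


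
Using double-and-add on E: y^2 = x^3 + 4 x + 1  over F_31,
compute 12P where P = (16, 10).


k = 12 = 1100_2 (binary, LSB first: 0011)
Double-and-add from P = (16, 10):
  bit 0 = 0: acc unchanged = O
  bit 1 = 0: acc unchanged = O
  bit 2 = 1: acc = O + (12, 14) = (12, 14)
  bit 3 = 1: acc = (12, 14) + (4, 22) = (16, 21)

12P = (16, 21)


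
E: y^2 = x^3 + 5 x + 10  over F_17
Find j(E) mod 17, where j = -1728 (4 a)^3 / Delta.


Delta = -16(4 a^3 + 27 b^2) mod 17 = 4
-1728 * (4 a)^3 = -1728 * (4*5)^3 mod 17 = 9
j = 9 * 4^(-1) mod 17 = 15

j = 15 (mod 17)


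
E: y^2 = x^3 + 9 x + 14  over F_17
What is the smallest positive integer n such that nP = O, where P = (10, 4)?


Compute successive multiples of P until we hit O:
  1P = (10, 4)
  2P = (16, 15)
  3P = (9, 12)
  4P = (11, 4)
  5P = (13, 13)
  6P = (3, 0)
  7P = (13, 4)
  8P = (11, 13)
  ... (continuing to 12P)
  12P = O

ord(P) = 12


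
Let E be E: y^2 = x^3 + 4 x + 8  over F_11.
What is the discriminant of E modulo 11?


4 a^3 + 27 b^2 = 4*4^3 + 27*8^2 = 256 + 1728 = 1984
Delta = -16 * (1984) = -31744
Delta mod 11 = 2

Delta = 2 (mod 11)


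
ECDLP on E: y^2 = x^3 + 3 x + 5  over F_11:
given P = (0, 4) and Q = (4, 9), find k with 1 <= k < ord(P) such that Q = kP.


Enumerate multiples of P until we hit Q = (4, 9):
  1P = (0, 4)
  2P = (1, 8)
  3P = (4, 2)
  4P = (10, 1)
  5P = (10, 10)
  6P = (4, 9)
Match found at i = 6.

k = 6


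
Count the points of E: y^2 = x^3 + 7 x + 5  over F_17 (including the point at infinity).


For each x in F_17, count y with y^2 = x^3 + 7 x + 5 mod 17:
  x = 1: RHS = 13, y in [8, 9]  -> 2 point(s)
  x = 3: RHS = 2, y in [6, 11]  -> 2 point(s)
  x = 6: RHS = 8, y in [5, 12]  -> 2 point(s)
  x = 9: RHS = 15, y in [7, 10]  -> 2 point(s)
  x = 10: RHS = 4, y in [2, 15]  -> 2 point(s)
  x = 11: RHS = 2, y in [6, 11]  -> 2 point(s)
  x = 12: RHS = 15, y in [7, 10]  -> 2 point(s)
  x = 13: RHS = 15, y in [7, 10]  -> 2 point(s)
  x = 14: RHS = 8, y in [5, 12]  -> 2 point(s)
  x = 15: RHS = 0, y in [0]  -> 1 point(s)
Affine points: 19. Add the point at infinity: total = 20.

#E(F_17) = 20
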